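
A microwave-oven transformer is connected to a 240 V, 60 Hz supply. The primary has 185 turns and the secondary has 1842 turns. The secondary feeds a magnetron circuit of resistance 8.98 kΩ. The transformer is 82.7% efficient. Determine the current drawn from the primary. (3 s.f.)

V_s = 240 × 1842/185 = 2389.6 V.
I_s = V_s/R = 2389.6/8980 = 0.26610 A.
P_out = V_s I_s = 2389.6 × 0.26610 = 635.89 W.
P_in = P_out/η = 635.89/0.827 = 768.91 W.
I_p = P_in/V_p = 768.91/240 = 3.20 A.

I_p ≈ 3.20 A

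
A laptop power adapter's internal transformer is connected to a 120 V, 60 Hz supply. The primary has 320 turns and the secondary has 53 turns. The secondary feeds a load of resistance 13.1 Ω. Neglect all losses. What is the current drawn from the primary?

I_p ≈ 0.251 A

V_s = V_p × N_s/N_p = 120 × 53/320 = 19.875 V.
I_s = V_s/R = 19.875/13.1 = 1.5172 A.
For an ideal transformer I_p N_p = I_s N_s, so I_p = 1.5172 × 53/320 = 0.251 A.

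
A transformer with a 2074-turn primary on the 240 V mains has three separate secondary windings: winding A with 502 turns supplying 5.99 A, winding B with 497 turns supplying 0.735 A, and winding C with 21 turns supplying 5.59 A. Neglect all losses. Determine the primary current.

V_A = 240 × 502/2074 = 58.091 V; V_B = 240 × 497/2074 = 57.512 V; V_C = 240 × 21/2074 = 2.4301 V.
P_out = V_A I_A + V_B I_B + V_C I_C = 58.091×5.99 + 57.512×0.735 + 2.4301×5.59 = 347.96 + 42.271 + 13.584 = 403.82 W.
Ideal ⇒ P_in = P_out, so I_p = P_out/V_p = 403.82/240 = 1.68 A.

I_p ≈ 1.68 A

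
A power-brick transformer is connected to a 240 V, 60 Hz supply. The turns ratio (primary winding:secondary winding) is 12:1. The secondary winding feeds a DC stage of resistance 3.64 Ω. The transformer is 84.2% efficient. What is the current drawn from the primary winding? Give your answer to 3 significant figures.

V_s = 240 × 1/12 = 20.000 V.
I_s = V_s/R = 20.000/3.64 = 5.4945 A.
P_out = V_s I_s = 20.000 × 5.4945 = 109.89 W.
P_in = P_out/η = 109.89/0.842 = 130.51 W.
I_p = P_in/V_p = 130.51/240 = 0.544 A.

I_p ≈ 0.544 A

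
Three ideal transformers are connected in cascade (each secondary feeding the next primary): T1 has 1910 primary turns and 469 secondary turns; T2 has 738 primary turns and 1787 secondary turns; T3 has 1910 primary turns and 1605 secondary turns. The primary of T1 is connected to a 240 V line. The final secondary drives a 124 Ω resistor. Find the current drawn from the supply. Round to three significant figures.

I_supply ≈ 0.483 A

After T1: V = 240.00 × 469/1910 = 58.932 V.
After T2: V = 58.932 × 1787/738 = 142.70 V.
After T3: V = 142.70 × 1605/1910 = 119.91 V.
I_load = 119.91/124 = 0.96703 A, so P_out = 119.91 × 0.96703 = 115.96 W.
All ideal ⇒ P_in = P_out, so I_supply = 115.96/240 = 0.483 A.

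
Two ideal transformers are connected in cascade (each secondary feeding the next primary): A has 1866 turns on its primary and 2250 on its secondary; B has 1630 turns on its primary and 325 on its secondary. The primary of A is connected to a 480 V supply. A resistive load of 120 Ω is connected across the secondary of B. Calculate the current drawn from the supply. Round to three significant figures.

I_supply ≈ 0.231 A

After A: V = 480.00 × 2250/1866 = 578.78 V.
After B: V = 578.78 × 325/1630 = 115.40 V.
I_load = 115.40/120 = 0.96167 A, so P_out = 115.40 × 0.96167 = 110.98 W.
All ideal ⇒ P_in = P_out, so I_supply = 110.98/480 = 0.231 A.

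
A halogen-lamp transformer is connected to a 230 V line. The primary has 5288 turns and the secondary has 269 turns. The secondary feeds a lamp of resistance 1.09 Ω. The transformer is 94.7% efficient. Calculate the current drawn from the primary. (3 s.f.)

I_p ≈ 0.577 A

V_s = 230 × 269/5288 = 11.700 V.
I_s = V_s/R = 11.700/1.09 = 10.734 A.
P_out = V_s I_s = 11.700 × 10.734 = 125.59 W.
P_in = P_out/η = 125.59/0.947 = 132.62 W.
I_p = P_in/V_p = 132.62/230 = 0.577 A.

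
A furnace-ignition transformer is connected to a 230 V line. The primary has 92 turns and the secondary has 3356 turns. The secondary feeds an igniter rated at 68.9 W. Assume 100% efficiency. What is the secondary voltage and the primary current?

V_s ≈ 8390 V, I_p ≈ 0.300 A

V_s = V_p × N_s/N_p = 230 × 3356/92 = 8390.0 V.
I_s = P/V_s = 68.9/8390.0 = 0.0082122 A.
I_p = I_s × N_s/N_p = 0.0082122 × 3356/92 = 0.300 A.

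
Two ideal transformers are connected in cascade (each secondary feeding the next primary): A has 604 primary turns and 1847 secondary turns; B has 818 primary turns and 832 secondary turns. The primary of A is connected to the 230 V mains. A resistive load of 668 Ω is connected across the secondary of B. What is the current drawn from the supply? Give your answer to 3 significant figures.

I_supply ≈ 3.33 A

Secondary of A: V = 230.00 × 1847/604 = 703.33 V.
Secondary of B: V = 703.33 × 832/818 = 715.37 V.
I_load = 715.37/668 = 1.0709 A, so P_out = 715.37 × 1.0709 = 766.09 W.
All ideal ⇒ P_in = P_out, so I_supply = 766.09/230 = 3.33 A.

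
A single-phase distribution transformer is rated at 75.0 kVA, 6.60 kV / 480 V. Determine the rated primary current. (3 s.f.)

I_p ≈ 11.4 A

I_p = S/V_p = 75000/6600 = 11.4 A.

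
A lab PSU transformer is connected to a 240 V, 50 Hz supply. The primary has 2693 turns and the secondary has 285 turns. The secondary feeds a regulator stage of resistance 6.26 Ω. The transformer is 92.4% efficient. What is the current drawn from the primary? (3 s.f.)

I_p ≈ 0.465 A

V_s = 240 × 285/2693 = 25.399 V.
I_s = V_s/R = 25.399/6.26 = 4.0574 A.
P_out = V_s I_s = 25.399 × 4.0574 = 103.05 W.
P_in = P_out/η = 103.05/0.924 = 111.53 W.
I_p = P_in/V_p = 111.53/240 = 0.465 A.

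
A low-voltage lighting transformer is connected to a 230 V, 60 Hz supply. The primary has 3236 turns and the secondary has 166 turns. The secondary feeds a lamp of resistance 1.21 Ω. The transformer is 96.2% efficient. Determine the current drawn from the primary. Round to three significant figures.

I_p ≈ 0.520 A

V_s = 230 × 166/3236 = 11.799 V.
I_s = V_s/R = 11.799/1.21 = 9.7508 A.
P_out = V_s I_s = 11.799 × 9.7508 = 115.05 W.
P_in = P_out/η = 115.05/0.962 = 119.59 W.
I_p = P_in/V_p = 119.59/230 = 0.520 A.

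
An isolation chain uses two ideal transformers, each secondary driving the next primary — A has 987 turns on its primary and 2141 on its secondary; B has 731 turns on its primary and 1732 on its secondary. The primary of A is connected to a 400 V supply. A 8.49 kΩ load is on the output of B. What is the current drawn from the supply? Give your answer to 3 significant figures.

Secondary of A: V = 400.00 × 2141/987 = 867.68 V.
Secondary of B: V = 867.68 × 1732/731 = 2055.8 V.
I_load = 2055.8/8490 = 0.24215 A, so P_out = 2055.8 × 0.24215 = 497.82 W.
All ideal ⇒ P_in = P_out, so I_supply = 497.82/400 = 1.24 A.

I_supply ≈ 1.24 A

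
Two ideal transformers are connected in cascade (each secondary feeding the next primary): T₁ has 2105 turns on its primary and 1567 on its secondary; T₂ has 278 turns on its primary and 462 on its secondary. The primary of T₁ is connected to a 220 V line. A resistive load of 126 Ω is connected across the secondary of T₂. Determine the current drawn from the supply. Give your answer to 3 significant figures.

I_supply ≈ 2.67 A

Secondary of T₁: V = 220.00 × 1567/2105 = 163.77 V.
Secondary of T₂: V = 163.77 × 462/278 = 272.17 V.
I_load = 272.17/126 = 2.1601 A, so P_out = 272.17 × 2.1601 = 587.90 W.
All ideal ⇒ P_in = P_out, so I_supply = 587.90/220 = 2.67 A.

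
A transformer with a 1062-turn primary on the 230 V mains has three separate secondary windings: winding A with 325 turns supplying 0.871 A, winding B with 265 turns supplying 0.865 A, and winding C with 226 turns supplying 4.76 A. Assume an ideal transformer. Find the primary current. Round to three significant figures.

I_p ≈ 1.50 A

V_A = 230 × 325/1062 = 70.386 V; V_B = 230 × 265/1062 = 57.392 V; V_C = 230 × 226/1062 = 48.945 V.
P_out = V_A I_A + V_B I_B + V_C I_C = 70.386×0.871 + 57.392×0.865 + 48.945×4.76 = 61.306 + 49.644 + 232.98 = 343.93 W.
Ideal ⇒ P_in = P_out, so I_p = P_out/V_p = 343.93/230 = 1.50 A.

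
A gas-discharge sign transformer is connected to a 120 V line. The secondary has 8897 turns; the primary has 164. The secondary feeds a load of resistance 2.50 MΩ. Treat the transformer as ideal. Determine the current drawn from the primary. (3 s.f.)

I_p ≈ 0.141 A

V_s = V_p × N_s/N_p = 120 × 8897/164 = 6510.0 V.
I_s = V_s/R = 6510.0/(2.50×10^6) = 0.0026040 A.
For an ideal transformer I_p N_p = I_s N_s, so I_p = 0.0026040 × 8897/164 = 0.141 A.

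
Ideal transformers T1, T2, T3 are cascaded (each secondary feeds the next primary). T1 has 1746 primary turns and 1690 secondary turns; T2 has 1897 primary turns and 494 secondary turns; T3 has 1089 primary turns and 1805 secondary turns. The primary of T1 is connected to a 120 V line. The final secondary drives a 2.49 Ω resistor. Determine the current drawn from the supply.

I_supply ≈ 8.41 A

Secondary of T1: V = 120.00 × 1690/1746 = 116.15 V.
Secondary of T2: V = 116.15 × 494/1897 = 30.247 V.
Secondary of T3: V = 30.247 × 1805/1089 = 50.134 V.
I_load = 50.134/2.49 = 20.134 A, so P_out = 50.134 × 20.134 = 1009.4 W.
All ideal ⇒ P_in = P_out, so I_supply = 1009.4/120 = 8.41 A.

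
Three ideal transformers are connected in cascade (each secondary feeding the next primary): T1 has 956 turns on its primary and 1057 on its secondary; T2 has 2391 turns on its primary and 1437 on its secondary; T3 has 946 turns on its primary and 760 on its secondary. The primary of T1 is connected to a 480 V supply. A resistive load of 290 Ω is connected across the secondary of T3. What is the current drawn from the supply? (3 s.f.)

Secondary of T1: V = 480.00 × 1057/956 = 530.71 V.
Secondary of T2: V = 530.71 × 1437/2391 = 318.96 V.
Secondary of T3: V = 318.96 × 760/946 = 256.25 V.
I_load = 256.25/290 = 0.88361 A, so P_out = 256.25 × 0.88361 = 226.42 W.
All ideal ⇒ P_in = P_out, so I_supply = 226.42/480 = 0.472 A.

I_supply ≈ 0.472 A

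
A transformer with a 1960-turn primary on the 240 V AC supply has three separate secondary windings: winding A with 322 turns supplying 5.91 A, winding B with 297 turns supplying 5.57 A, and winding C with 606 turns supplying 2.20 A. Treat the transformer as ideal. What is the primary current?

I_p ≈ 2.50 A

V_A = 240 × 322/1960 = 39.429 V; V_B = 240 × 297/1960 = 36.367 V; V_C = 240 × 606/1960 = 74.204 V.
P_out = V_A I_A + V_B I_B + V_C I_C = 39.429×5.91 + 36.367×5.57 + 74.204×2.20 = 233.02 + 202.57 + 163.25 = 598.84 W.
Ideal ⇒ P_in = P_out, so I_p = P_out/V_p = 598.84/240 = 2.50 A.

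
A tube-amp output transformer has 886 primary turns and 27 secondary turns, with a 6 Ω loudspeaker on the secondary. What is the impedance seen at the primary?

Z_p ≈ 6460 Ω

Z_p = (N_p/N_s)² × Z_s = (886/27)² × 6 = 6460 Ω.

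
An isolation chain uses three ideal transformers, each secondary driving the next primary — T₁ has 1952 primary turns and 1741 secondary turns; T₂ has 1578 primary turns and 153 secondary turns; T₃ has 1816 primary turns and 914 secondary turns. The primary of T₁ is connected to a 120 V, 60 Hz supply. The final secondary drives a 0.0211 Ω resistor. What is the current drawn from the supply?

After T₁: V = 120.00 × 1741/1952 = 107.03 V.
After T₂: V = 107.03 × 153/1578 = 10.377 V.
After T₃: V = 10.377 × 914/1816 = 5.2229 V.
I_load = 5.2229/0.0211 = 247.53 A, so P_out = 5.2229 × 247.53 = 1292.8 W.
All ideal ⇒ P_in = P_out, so I_supply = 1292.8/120 = 10.8 A.

I_supply ≈ 10.8 A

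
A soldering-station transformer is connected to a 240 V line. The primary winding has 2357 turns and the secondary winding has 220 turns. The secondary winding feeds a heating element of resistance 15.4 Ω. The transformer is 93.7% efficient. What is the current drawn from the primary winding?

I_p ≈ 0.145 A

V_s = 240 × 220/2357 = 22.401 V.
I_s = V_s/R = 22.401/15.4 = 1.4546 A.
P_out = V_s I_s = 22.401 × 1.4546 = 32.586 W.
P_in = P_out/η = 32.586/0.937 = 34.777 W.
I_p = P_in/V_p = 34.777/240 = 0.145 A.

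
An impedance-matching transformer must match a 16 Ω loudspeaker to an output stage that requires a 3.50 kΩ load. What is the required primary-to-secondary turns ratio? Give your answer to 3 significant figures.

N_p/N_s ≈ 14.8

Z_p/Z_s = (N_p/N_s)², so N_p/N_s = √(3500/16) = √219 = 14.8.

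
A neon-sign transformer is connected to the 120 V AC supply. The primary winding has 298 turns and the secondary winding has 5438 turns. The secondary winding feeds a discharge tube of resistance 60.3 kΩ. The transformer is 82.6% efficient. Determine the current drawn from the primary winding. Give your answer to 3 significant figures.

V_s = 120 × 5438/298 = 2189.8 V.
I_s = V_s/R = 2189.8/60300 = 0.036315 A.
P_out = V_s I_s = 2189.8 × 0.036315 = 79.523 W.
P_in = P_out/η = 79.523/0.826 = 96.274 W.
I_p = P_in/V_p = 96.274/120 = 0.802 A.

I_p ≈ 0.802 A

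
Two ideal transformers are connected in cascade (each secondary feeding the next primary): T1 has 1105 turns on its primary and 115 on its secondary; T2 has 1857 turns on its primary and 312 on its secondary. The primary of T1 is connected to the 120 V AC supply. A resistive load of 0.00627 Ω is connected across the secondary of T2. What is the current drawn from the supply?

I_supply ≈ 5.85 A

Secondary of T1: V = 120.00 × 115/1105 = 12.489 V.
Secondary of T2: V = 12.489 × 312/1857 = 2.0983 V.
I_load = 2.0983/0.00627 = 334.65 A, so P_out = 2.0983 × 334.65 = 702.18 W.
All ideal ⇒ P_in = P_out, so I_supply = 702.18/120 = 5.85 A.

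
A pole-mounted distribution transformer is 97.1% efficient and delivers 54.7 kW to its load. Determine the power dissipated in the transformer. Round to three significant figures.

P_loss ≈ 1630 W

P_in = P_out/η = 54700/0.971 = 56333.7 W.
P_loss = P_in − P_out = 56333.7 − 54700 = 1630 W.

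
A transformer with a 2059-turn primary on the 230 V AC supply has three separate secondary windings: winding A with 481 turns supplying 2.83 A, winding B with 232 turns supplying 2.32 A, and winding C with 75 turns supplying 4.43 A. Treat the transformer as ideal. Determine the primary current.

V_A = 230 × 481/2059 = 53.730 V; V_B = 230 × 232/2059 = 25.915 V; V_C = 230 × 75/2059 = 8.3779 V.
P_out = V_A I_A + V_B I_B + V_C I_C = 53.730×2.83 + 25.915×2.32 + 8.3779×4.43 = 152.06 + 60.124 + 37.114 = 249.29 W.
Ideal ⇒ P_in = P_out, so I_p = P_out/V_p = 249.29/230 = 1.08 A.

I_p ≈ 1.08 A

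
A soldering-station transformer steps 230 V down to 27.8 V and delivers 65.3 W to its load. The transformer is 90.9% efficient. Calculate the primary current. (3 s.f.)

P_in = P_out/η = 65.3/0.909 = 71.837 W.
I_p = P_in/V_p = 71.837/230 = 0.312 A.

I_p ≈ 0.312 A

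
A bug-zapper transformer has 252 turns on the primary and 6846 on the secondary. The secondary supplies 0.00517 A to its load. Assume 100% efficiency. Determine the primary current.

For an ideal transformer I_p/I_s = N_s/N_p, so I_p = 0.00517 × 6846/252 = 0.140 A.

I_p ≈ 0.140 A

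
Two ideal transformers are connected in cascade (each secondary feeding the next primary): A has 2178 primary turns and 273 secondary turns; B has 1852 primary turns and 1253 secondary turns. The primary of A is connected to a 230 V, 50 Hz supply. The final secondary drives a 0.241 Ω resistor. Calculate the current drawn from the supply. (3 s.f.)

I_supply ≈ 6.86 A

Secondary of A: V = 230.00 × 273/2178 = 28.829 V.
Secondary of B: V = 28.829 × 1253/1852 = 19.505 V.
I_load = 19.505/0.241 = 80.933 A, so P_out = 19.505 × 80.933 = 1578.6 W.
All ideal ⇒ P_in = P_out, so I_supply = 1578.6/230 = 6.86 A.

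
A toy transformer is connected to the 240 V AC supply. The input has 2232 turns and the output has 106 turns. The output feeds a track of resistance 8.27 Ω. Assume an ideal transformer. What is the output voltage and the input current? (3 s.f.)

V_out = V_in × N_out/N_in = 240 × 106/2232 = 11.398 V.
I_out = V_out/R = 11.398/8.27 = 1.3782 A.
I_in = I_out × N_out/N_in = 1.3782 × 106/2232 = 0.0655 A.

V_out ≈ 11.4 V, I_in ≈ 0.0655 A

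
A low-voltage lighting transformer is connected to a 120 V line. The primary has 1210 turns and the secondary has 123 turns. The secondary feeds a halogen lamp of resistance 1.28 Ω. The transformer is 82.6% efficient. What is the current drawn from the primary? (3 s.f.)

I_p ≈ 1.17 A

V_s = 120 × 123/1210 = 12.198 V.
I_s = V_s/R = 12.198/1.28 = 9.5300 A.
P_out = V_s I_s = 12.198 × 9.5300 = 116.25 W.
P_in = P_out/η = 116.25/0.826 = 140.74 W.
I_p = P_in/V_p = 140.74/120 = 1.17 A.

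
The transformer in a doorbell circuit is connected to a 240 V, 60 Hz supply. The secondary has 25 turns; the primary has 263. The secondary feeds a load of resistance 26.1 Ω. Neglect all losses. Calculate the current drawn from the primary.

V_s = V_p × N_s/N_p = 240 × 25/263 = 22.814 V.
I_s = V_s/R = 22.814/26.1 = 0.87409 A.
For an ideal transformer I_p N_p = I_s N_s, so I_p = 0.87409 × 25/263 = 0.0831 A.

I_p ≈ 0.0831 A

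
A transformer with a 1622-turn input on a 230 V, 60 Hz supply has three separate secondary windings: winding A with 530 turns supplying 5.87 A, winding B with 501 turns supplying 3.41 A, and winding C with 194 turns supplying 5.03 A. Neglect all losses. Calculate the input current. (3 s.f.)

I_in ≈ 3.57 A

V_A = 230 × 530/1622 = 75.154 V; V_B = 230 × 501/1622 = 71.042 V; V_C = 230 × 194/1622 = 27.509 V.
P_out = V_A I_A + V_B I_B + V_C I_C = 75.154×5.87 + 71.042×3.41 + 27.509×5.03 = 441.15 + 242.25 + 138.37 = 821.78 W.
Ideal ⇒ P_in = P_out, so I_in = P_out/V_in = 821.78/230 = 3.57 A.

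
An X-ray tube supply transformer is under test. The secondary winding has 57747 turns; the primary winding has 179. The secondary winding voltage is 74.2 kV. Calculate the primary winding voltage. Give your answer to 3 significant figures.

V_p/V_s = N_p/N_s, so V_p = 74200 × 179/57747 = 230 V.

V_p ≈ 230 V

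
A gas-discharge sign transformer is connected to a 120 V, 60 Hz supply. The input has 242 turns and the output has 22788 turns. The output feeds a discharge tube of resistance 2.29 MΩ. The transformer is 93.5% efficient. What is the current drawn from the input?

V_out = 120 × 22788/242 = 11300 V.
I_out = V_out/R = 11300/(2.29×10^6) = 0.0049344 A.
P_out = V_out I_out = 11300 × 0.0049344 = 55.758 W.
P_in = P_out/η = 55.758/0.935 = 59.634 W.
I_in = P_in/V_in = 59.634/120 = 0.497 A.

I_in ≈ 0.497 A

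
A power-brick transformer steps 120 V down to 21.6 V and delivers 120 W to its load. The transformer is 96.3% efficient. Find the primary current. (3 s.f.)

P_in = P_out/η = 120/0.963 = 124.61 W.
I_p = P_in/V_p = 124.61/120 = 1.04 A.

I_p ≈ 1.04 A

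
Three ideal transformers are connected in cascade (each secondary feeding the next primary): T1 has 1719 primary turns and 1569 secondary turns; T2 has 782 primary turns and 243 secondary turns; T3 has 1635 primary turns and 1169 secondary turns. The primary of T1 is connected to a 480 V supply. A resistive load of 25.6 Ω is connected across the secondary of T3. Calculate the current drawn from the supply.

I_supply ≈ 0.771 A

Secondary of T1: V = 480.00 × 1569/1719 = 438.12 V.
Secondary of T2: V = 438.12 × 243/782 = 136.14 V.
Secondary of T3: V = 136.14 × 1169/1635 = 97.338 V.
I_load = 97.338/25.6 = 3.8023 A, so P_out = 97.338 × 3.8023 = 370.11 W.
All ideal ⇒ P_in = P_out, so I_supply = 370.11/480 = 0.771 A.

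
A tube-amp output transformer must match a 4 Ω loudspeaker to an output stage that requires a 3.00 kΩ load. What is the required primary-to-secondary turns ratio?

N_p/N_s ≈ 27.4

Z_p/Z_s = (N_p/N_s)², so N_p/N_s = √(3000/4) = √750 = 27.4.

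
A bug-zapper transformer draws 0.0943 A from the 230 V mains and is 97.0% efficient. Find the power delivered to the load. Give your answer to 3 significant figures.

P_in = V_p I_p = 230 × 0.0943 = 21.689 W.
P_out = η P_in = 0.970 × 21.689 = 21.0 W.

P_out ≈ 21.0 W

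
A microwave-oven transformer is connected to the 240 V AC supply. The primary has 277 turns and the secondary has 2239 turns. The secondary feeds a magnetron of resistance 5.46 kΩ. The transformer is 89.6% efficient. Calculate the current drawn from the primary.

V_s = 240 × 2239/277 = 1939.9 V.
I_s = V_s/R = 1939.9/5460 = 0.35530 A.
P_out = V_s I_s = 1939.9 × 0.35530 = 689.25 W.
P_in = P_out/η = 689.25/0.896 = 769.26 W.
I_p = P_in/V_p = 769.26/240 = 3.21 A.

I_p ≈ 3.21 A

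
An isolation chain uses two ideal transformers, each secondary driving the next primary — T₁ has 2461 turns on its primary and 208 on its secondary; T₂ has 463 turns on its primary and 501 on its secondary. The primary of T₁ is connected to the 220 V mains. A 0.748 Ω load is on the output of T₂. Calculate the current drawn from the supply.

After T₁: V = 220.00 × 208/2461 = 18.594 V.
After T₂: V = 18.594 × 501/463 = 20.120 V.
I_load = 20.120/0.748 = 26.899 A, so P_out = 20.120 × 26.899 = 541.20 W.
All ideal ⇒ P_in = P_out, so I_supply = 541.20/220 = 2.46 A.

I_supply ≈ 2.46 A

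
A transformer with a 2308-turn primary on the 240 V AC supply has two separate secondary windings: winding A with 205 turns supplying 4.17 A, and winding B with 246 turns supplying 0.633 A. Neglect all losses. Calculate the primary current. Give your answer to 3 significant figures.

I_p ≈ 0.438 A

V_A = 240 × 205/2308 = 21.317 V; V_B = 240 × 246/2308 = 25.581 V.
P_out = V_A I_A + V_B I_B = 21.317×4.17 + 25.581×0.633 = 88.893 + 16.193 = 105.09 W.
Ideal ⇒ P_in = P_out, so I_p = P_out/V_p = 105.09/240 = 0.438 A.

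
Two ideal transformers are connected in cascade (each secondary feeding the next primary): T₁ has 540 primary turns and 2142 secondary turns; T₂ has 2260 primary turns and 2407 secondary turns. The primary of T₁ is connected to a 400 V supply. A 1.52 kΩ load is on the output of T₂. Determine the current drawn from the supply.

I_supply ≈ 4.70 A

Secondary of T₁: V = 400.00 × 2142/540 = 1586.7 V.
Secondary of T₂: V = 1586.7 × 2407/2260 = 1689.9 V.
I_load = 1689.9/1520 = 1.1118 A, so P_out = 1689.9 × 1.1118 = 1878.7 W.
All ideal ⇒ P_in = P_out, so I_supply = 1878.7/400 = 4.70 A.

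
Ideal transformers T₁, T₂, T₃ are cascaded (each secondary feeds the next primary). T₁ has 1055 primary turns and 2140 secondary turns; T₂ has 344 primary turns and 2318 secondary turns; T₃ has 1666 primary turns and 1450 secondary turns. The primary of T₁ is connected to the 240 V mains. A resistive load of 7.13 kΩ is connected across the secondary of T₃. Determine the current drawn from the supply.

I_supply ≈ 4.76 A

Secondary of T₁: V = 240.00 × 2140/1055 = 486.82 V.
Secondary of T₂: V = 486.82 × 2318/344 = 3280.4 V.
Secondary of T₃: V = 3280.4 × 1450/1666 = 2855.1 V.
I_load = 2855.1/7130 = 0.40043 A, so P_out = 2855.1 × 0.40043 = 1143.3 W.
All ideal ⇒ P_in = P_out, so I_supply = 1143.3/240 = 4.76 A.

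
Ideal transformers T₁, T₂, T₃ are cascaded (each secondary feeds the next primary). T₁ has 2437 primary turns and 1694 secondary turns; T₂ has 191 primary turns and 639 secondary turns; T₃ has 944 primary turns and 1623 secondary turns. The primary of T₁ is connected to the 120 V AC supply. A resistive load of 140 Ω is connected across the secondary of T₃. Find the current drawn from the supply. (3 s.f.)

Secondary of T₁: V = 120.00 × 1694/2437 = 83.414 V.
Secondary of T₂: V = 83.414 × 639/191 = 279.07 V.
Secondary of T₃: V = 279.07 × 1623/944 = 479.79 V.
I_load = 479.79/140 = 3.4271 A, so P_out = 479.79 × 3.4271 = 1644.3 W.
All ideal ⇒ P_in = P_out, so I_supply = 1644.3/120 = 13.7 A.

I_supply ≈ 13.7 A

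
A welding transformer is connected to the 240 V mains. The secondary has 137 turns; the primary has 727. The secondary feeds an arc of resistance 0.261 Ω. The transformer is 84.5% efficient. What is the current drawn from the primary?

V_s = 240 × 137/727 = 45.227 V.
I_s = V_s/R = 45.227/0.261 = 173.28 A.
P_out = V_s I_s = 45.227 × 173.28 = 7837.1 W.
P_in = P_out/η = 7837.1/0.845 = 9274.7 W.
I_p = P_in/V_p = 9274.7/240 = 38.6 A.

I_p ≈ 38.6 A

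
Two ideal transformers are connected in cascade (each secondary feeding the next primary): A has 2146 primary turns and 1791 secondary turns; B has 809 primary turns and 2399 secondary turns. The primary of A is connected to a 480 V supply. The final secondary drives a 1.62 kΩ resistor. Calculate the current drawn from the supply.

I_supply ≈ 1.81 A

Secondary of A: V = 480.00 × 1791/2146 = 400.60 V.
Secondary of B: V = 400.60 × 2399/809 = 1187.9 V.
I_load = 1187.9/1620 = 0.73329 A, so P_out = 1187.9 × 0.73329 = 871.09 W.
All ideal ⇒ P_in = P_out, so I_supply = 871.09/480 = 1.81 A.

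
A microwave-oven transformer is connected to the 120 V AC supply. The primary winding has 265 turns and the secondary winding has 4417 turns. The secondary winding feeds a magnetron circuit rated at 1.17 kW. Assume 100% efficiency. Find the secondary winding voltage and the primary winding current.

V_s = V_p × N_s/N_p = 120 × 4417/265 = 2000.2 V.
I_s = P/V_s = 1170/2000.2 = 0.58496 A.
I_p = I_s × N_s/N_p = 0.58496 × 4417/265 = 9.75 A.

V_s ≈ 2000 V, I_p ≈ 9.75 A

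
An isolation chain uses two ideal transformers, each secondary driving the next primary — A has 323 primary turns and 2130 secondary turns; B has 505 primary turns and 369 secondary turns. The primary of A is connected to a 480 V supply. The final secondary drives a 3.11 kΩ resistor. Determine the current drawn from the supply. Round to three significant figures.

I_supply ≈ 3.58 A

Secondary of A: V = 480.00 × 2130/323 = 3165.3 V.
Secondary of B: V = 3165.3 × 369/505 = 2312.9 V.
I_load = 2312.9/3110 = 0.74369 A, so P_out = 2312.9 × 0.74369 = 1720.1 W.
All ideal ⇒ P_in = P_out, so I_supply = 1720.1/480 = 3.58 A.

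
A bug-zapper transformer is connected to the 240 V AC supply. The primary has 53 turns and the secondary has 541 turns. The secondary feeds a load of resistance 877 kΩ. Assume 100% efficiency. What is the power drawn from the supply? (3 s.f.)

V_s = V_p × N_s/N_p = 240 × 541/53 = 2449.8 V.
I_s = V_s/R = 2449.8/877000 = 0.0027934 A.
I_p = I_s × N_s/N_p = 0.0027934 × 541/53 = 0.028514 A.
P = V_p I_p = 240 × 0.028514 = 6.84 W.

P ≈ 6.84 W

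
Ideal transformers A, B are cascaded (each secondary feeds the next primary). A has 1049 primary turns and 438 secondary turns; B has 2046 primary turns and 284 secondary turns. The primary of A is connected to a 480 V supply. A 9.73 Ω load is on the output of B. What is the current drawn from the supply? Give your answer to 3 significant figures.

I_supply ≈ 0.166 A

After A: V = 480.00 × 438/1049 = 200.42 V.
After B: V = 200.42 × 284/2046 = 27.820 V.
I_load = 27.820/9.73 = 2.8592 A, so P_out = 27.820 × 2.8592 = 79.541 W.
All ideal ⇒ P_in = P_out, so I_supply = 79.541/480 = 0.166 A.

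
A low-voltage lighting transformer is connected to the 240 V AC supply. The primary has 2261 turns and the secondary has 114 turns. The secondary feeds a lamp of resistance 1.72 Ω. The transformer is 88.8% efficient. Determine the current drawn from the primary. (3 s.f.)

V_s = 240 × 114/2261 = 12.101 V.
I_s = V_s/R = 12.101/1.72 = 7.0354 A.
P_out = V_s I_s = 12.101 × 7.0354 = 85.134 W.
P_in = P_out/η = 85.134/0.888 = 95.872 W.
I_p = P_in/V_p = 95.872/240 = 0.399 A.

I_p ≈ 0.399 A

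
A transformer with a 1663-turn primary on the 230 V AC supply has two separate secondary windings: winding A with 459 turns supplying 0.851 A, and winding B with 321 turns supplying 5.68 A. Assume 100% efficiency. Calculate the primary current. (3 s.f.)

I_p ≈ 1.33 A

V_A = 230 × 459/1663 = 63.482 V; V_B = 230 × 321/1663 = 44.396 V.
P_out = V_A I_A + V_B I_B = 63.482×0.851 + 44.396×5.68 = 54.023 + 252.17 = 306.19 W.
Ideal ⇒ P_in = P_out, so I_p = P_out/V_p = 306.19/230 = 1.33 A.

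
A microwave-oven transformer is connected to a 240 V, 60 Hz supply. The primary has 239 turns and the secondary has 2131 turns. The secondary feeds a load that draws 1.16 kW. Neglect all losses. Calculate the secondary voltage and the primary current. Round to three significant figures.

V_s ≈ 2140 V, I_p ≈ 4.83 A

V_s = V_p × N_s/N_p = 240 × 2131/239 = 2139.9 V.
I_s = P/V_s = 1160/2139.9 = 0.54208 A.
I_p = I_s × N_s/N_p = 0.54208 × 2131/239 = 4.83 A.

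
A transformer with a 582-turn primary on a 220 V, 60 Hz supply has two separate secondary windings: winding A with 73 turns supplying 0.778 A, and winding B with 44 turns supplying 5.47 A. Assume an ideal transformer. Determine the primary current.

I_p ≈ 0.511 A

V_A = 220 × 73/582 = 27.595 V; V_B = 220 × 44/582 = 16.632 V.
P_out = V_A I_A + V_B I_B = 27.595×0.778 + 16.632×5.47 = 21.469 + 90.979 = 112.45 W.
Ideal ⇒ P_in = P_out, so I_p = P_out/V_p = 112.45/220 = 0.511 A.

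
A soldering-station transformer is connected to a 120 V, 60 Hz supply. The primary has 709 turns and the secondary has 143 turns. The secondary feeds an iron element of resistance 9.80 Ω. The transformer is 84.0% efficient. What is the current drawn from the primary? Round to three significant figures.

I_p ≈ 0.593 A

V_s = 120 × 143/709 = 24.203 V.
I_s = V_s/R = 24.203/9.80 = 2.4697 A.
P_out = V_s I_s = 24.203 × 2.4697 = 59.775 W.
P_in = P_out/η = 59.775/0.840 = 71.160 W.
I_p = P_in/V_p = 71.160/120 = 0.593 A.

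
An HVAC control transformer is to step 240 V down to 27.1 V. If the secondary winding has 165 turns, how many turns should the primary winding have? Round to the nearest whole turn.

N_p/N_s = V_p/V_s, so N_p = 165 × 240/27.1 = 1461.3 ≈ 1461 turns.

N_p = 1461 turns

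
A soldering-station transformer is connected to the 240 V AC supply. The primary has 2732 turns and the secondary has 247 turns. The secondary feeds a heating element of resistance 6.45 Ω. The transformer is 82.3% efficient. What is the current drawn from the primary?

I_p ≈ 0.370 A

V_s = 240 × 247/2732 = 21.698 V.
I_s = V_s/R = 21.698/6.45 = 3.3641 A.
P_out = V_s I_s = 21.698 × 3.3641 = 72.995 W.
P_in = P_out/η = 72.995/0.823 = 88.694 W.
I_p = P_in/V_p = 88.694/240 = 0.370 A.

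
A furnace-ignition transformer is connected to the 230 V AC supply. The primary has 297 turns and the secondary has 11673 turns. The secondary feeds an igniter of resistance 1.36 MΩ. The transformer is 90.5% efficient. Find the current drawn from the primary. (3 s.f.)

V_s = 230 × 11673/297 = 9039.7 V.
I_s = V_s/R = 9039.7/(1.36×10^6) = 0.0066468 A.
P_out = V_s I_s = 9039.7 × 0.0066468 = 60.085 W.
P_in = P_out/η = 60.085/0.905 = 66.393 W.
I_p = P_in/V_p = 66.393/230 = 0.289 A.

I_p ≈ 0.289 A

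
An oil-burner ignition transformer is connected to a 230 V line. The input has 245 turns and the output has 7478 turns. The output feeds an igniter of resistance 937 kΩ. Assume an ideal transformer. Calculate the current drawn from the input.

V_out = V_in × N_out/N_in = 230 × 7478/245 = 7020.2 V.
I_out = V_out/R = 7020.2/937000 = 0.0074922 A.
For an ideal transformer I_in N_in = I_out N_out, so I_in = 0.0074922 × 7478/245 = 0.229 A.

I_in ≈ 0.229 A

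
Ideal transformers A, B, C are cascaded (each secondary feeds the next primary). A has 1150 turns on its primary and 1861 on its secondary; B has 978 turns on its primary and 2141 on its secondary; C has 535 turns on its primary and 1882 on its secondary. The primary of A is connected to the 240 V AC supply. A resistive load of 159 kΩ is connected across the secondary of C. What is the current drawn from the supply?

Secondary of A: V = 240.00 × 1861/1150 = 388.38 V.
Secondary of B: V = 388.38 × 2141/978 = 850.23 V.
Secondary of C: V = 850.23 × 1882/535 = 2990.9 V.
I_load = 2990.9/159000 = 0.018811 A, so P_out = 2990.9 × 0.018811 = 56.261 W.
All ideal ⇒ P_in = P_out, so I_supply = 56.261/240 = 0.234 A.

I_supply ≈ 0.234 A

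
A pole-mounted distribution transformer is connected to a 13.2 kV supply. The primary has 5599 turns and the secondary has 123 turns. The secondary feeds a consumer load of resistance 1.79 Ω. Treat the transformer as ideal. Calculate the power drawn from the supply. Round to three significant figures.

V_s = V_p × N_s/N_p = 13200 × 123/5599 = 289.98 V.
I_s = V_s/R = 289.98/1.79 = 162.00 A.
I_p = I_s × N_s/N_p = 162.00 × 123/5599 = 3.5589 A.
P = V_p I_p = 13200 × 3.5589 = 47000 W.

P ≈ 47000 W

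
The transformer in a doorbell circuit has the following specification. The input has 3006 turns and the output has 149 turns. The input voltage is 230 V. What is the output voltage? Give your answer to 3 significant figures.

V_out/V_in = N_out/N_in, so V_out = 230 × 149/3006 = 11.4 V.

V_out ≈ 11.4 V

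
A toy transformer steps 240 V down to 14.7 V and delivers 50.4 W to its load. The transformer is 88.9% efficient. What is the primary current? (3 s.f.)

I_p ≈ 0.236 A

P_in = P_out/η = 50.4/0.889 = 56.693 W.
I_p = P_in/V_p = 56.693/240 = 0.236 A.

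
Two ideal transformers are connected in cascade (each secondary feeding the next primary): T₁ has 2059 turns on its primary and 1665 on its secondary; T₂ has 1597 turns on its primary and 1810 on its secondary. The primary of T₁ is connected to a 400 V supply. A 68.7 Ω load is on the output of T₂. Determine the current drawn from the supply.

I_supply ≈ 4.89 A

After T₁: V = 400.00 × 1665/2059 = 323.46 V.
After T₂: V = 323.46 × 1810/1597 = 366.60 V.
I_load = 366.60/68.7 = 5.3362 A, so P_out = 366.60 × 5.3362 = 1956.3 W.
All ideal ⇒ P_in = P_out, so I_supply = 1956.3/400 = 4.89 A.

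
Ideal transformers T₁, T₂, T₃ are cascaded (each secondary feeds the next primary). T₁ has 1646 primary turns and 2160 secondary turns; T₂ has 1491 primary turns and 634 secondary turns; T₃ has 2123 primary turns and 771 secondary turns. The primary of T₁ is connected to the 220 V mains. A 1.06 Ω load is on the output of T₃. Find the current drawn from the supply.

I_supply ≈ 8.52 A

After T₁: V = 220.00 × 2160/1646 = 288.70 V.
After T₂: V = 288.70 × 634/1491 = 122.76 V.
After T₃: V = 122.76 × 771/2123 = 44.582 V.
I_load = 44.582/1.06 = 42.059 A, so P_out = 44.582 × 42.059 = 1875.1 W.
All ideal ⇒ P_in = P_out, so I_supply = 1875.1/220 = 8.52 A.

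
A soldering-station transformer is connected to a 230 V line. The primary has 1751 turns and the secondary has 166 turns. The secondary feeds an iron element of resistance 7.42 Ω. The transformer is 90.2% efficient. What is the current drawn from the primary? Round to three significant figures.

V_s = 230 × 166/1751 = 21.805 V.
I_s = V_s/R = 21.805/7.42 = 2.9386 A.
P_out = V_s I_s = 21.805 × 2.9386 = 64.076 W.
P_in = P_out/η = 64.076/0.902 = 71.038 W.
I_p = P_in/V_p = 71.038/230 = 0.309 A.

I_p ≈ 0.309 A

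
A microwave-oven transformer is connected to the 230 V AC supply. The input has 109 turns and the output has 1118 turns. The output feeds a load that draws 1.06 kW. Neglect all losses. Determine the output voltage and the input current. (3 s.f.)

V_out ≈ 2360 V, I_in ≈ 4.61 A

V_out = V_in × N_out/N_in = 230 × 1118/109 = 2359.1 V.
I_out = P/V_out = 1060/2359.1 = 0.44933 A.
I_in = I_out × N_out/N_in = 0.44933 × 1118/109 = 4.61 A.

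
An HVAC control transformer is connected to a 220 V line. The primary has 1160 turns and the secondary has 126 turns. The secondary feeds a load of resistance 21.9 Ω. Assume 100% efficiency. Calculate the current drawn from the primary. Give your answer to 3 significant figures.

V_s = V_p × N_s/N_p = 220 × 126/1160 = 23.897 V.
I_s = V_s/R = 23.897/21.9 = 1.0912 A.
For an ideal transformer I_p N_p = I_s N_s, so I_p = 1.0912 × 126/1160 = 0.119 A.

I_p ≈ 0.119 A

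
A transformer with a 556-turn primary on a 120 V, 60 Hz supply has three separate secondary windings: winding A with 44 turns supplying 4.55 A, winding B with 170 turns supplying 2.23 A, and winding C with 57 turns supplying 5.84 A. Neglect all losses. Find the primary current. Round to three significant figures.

V_A = 120 × 44/556 = 9.4964 V; V_B = 120 × 170/556 = 36.691 V; V_C = 120 × 57/556 = 12.302 V.
P_out = V_A I_A + V_B I_B + V_C I_C = 9.4964×4.55 + 36.691×2.23 + 12.302×5.84 = 43.209 + 81.820 + 71.845 = 196.87 W.
Ideal ⇒ P_in = P_out, so I_p = P_out/V_p = 196.87/120 = 1.64 A.

I_p ≈ 1.64 A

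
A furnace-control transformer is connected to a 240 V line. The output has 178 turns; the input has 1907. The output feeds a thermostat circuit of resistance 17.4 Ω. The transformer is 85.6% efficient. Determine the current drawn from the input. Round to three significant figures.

V_out = 240 × 178/1907 = 22.402 V.
I_out = V_out/R = 22.402/17.4 = 1.2875 A.
P_out = V_out I_out = 22.402 × 1.2875 = 28.841 W.
P_in = P_out/η = 28.841/0.856 = 33.693 W.
I_in = P_in/V_in = 33.693/240 = 0.140 A.

I_in ≈ 0.140 A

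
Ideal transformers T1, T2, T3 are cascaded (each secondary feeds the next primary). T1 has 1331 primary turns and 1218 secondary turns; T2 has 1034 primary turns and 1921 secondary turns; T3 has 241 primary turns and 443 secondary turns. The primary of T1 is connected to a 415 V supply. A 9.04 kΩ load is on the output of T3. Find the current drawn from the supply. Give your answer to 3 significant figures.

I_supply ≈ 0.448 A

Secondary of T1: V = 415.00 × 1218/1331 = 379.77 V.
Secondary of T2: V = 379.77 × 1921/1034 = 705.54 V.
Secondary of T3: V = 705.54 × 443/241 = 1296.9 V.
I_load = 1296.9/9040 = 0.14346 A, so P_out = 1296.9 × 0.14346 = 186.06 W.
All ideal ⇒ P_in = P_out, so I_supply = 186.06/415 = 0.448 A.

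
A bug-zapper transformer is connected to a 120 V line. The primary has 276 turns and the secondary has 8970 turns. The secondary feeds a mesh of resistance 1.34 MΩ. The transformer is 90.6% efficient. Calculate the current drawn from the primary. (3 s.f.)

V_s = 120 × 8970/276 = 3900.0 V.
I_s = V_s/R = 3900.0/(1.34×10^6) = 0.0029104 A.
P_out = V_s I_s = 3900.0 × 0.0029104 = 11.351 W.
P_in = P_out/η = 11.351/0.906 = 12.528 W.
I_p = P_in/V_p = 12.528/120 = 0.104 A.

I_p ≈ 0.104 A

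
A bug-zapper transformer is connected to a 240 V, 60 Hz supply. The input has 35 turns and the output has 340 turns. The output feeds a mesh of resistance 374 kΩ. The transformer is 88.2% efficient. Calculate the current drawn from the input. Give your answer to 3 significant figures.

I_in ≈ 0.0687 A

V_out = 240 × 340/35 = 2331.4 V.
I_out = V_out/R = 2331.4/374000 = 0.0062338 A.
P_out = V_out I_out = 2331.4 × 0.0062338 = 14.534 W.
P_in = P_out/η = 14.534/0.882 = 16.478 W.
I_in = P_in/V_in = 16.478/240 = 0.0687 A.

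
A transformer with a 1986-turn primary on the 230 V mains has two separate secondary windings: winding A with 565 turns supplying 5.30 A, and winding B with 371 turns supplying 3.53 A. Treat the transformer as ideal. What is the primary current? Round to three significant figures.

I_p ≈ 2.17 A

V_A = 230 × 565/1986 = 65.433 V; V_B = 230 × 371/1986 = 42.966 V.
P_out = V_A I_A + V_B I_B = 65.433×5.30 + 42.966×3.53 = 346.80 + 151.67 = 498.46 W.
Ideal ⇒ P_in = P_out, so I_p = P_out/V_p = 498.46/230 = 2.17 A.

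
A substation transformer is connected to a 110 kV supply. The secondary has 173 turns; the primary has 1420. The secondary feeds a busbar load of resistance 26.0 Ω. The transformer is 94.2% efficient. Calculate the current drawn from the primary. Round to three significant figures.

I_p ≈ 66.7 A

V_s = 110000 × 173/1420 = 13401 V.
I_s = V_s/R = 13401/26.0 = 515.44 A.
P_out = V_s I_s = 13401 × 515.44 = 6.9076×10^6 W.
P_in = P_out/η = 6.9076×10^6/0.942 = 7.3329×10^6 W.
I_p = P_in/V_p = 7.3329×10^6/110000 = 66.7 A.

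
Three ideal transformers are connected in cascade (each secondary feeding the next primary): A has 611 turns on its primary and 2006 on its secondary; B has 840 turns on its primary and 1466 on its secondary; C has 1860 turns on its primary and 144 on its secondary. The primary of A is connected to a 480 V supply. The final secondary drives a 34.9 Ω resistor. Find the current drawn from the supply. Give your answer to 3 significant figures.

Secondary of A: V = 480.00 × 2006/611 = 1575.9 V.
Secondary of B: V = 1575.9 × 1466/840 = 2750.3 V.
Secondary of C: V = 2750.3 × 144/1860 = 212.93 V.
I_load = 212.93/34.9 = 6.1011 A, so P_out = 212.93 × 6.1011 = 1299.1 W.
All ideal ⇒ P_in = P_out, so I_supply = 1299.1/480 = 2.71 A.

I_supply ≈ 2.71 A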